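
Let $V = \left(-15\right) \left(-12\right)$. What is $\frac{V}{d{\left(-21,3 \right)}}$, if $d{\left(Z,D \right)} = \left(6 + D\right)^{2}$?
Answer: $\frac{20}{9} \approx 2.2222$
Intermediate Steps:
$V = 180$
$\frac{V}{d{\left(-21,3 \right)}} = \frac{180}{\left(6 + 3\right)^{2}} = \frac{180}{9^{2}} = \frac{180}{81} = 180 \cdot \frac{1}{81} = \frac{20}{9}$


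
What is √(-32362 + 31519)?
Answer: I*√843 ≈ 29.034*I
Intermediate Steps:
√(-32362 + 31519) = √(-843) = I*√843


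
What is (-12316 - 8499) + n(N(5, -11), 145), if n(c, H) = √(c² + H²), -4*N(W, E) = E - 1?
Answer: -20815 + √21034 ≈ -20670.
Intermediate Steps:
N(W, E) = ¼ - E/4 (N(W, E) = -(E - 1)/4 = -(-1 + E)/4 = ¼ - E/4)
n(c, H) = √(H² + c²)
(-12316 - 8499) + n(N(5, -11), 145) = (-12316 - 8499) + √(145² + (¼ - ¼*(-11))²) = -20815 + √(21025 + (¼ + 11/4)²) = -20815 + √(21025 + 3²) = -20815 + √(21025 + 9) = -20815 + √21034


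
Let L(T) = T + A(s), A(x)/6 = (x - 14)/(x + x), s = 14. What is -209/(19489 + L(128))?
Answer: -209/19617 ≈ -0.010654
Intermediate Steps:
A(x) = 3*(-14 + x)/x (A(x) = 6*((x - 14)/(x + x)) = 6*((-14 + x)/((2*x))) = 6*((-14 + x)*(1/(2*x))) = 6*((-14 + x)/(2*x)) = 3*(-14 + x)/x)
L(T) = T (L(T) = T + (3 - 42/14) = T + (3 - 42*1/14) = T + (3 - 3) = T + 0 = T)
-209/(19489 + L(128)) = -209/(19489 + 128) = -209/19617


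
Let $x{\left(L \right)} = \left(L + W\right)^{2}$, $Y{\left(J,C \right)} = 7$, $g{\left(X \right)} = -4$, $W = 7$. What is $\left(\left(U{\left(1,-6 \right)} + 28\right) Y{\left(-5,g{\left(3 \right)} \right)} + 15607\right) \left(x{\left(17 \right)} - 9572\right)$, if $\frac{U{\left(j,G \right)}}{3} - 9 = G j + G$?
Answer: $-141597040$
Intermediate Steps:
$x{\left(L \right)} = \left(7 + L\right)^{2}$ ($x{\left(L \right)} = \left(L + 7\right)^{2} = \left(7 + L\right)^{2}$)
$U{\left(j,G \right)} = 27 + 3 G + 3 G j$ ($U{\left(j,G \right)} = 27 + 3 \left(G j + G\right) = 27 + 3 \left(G + G j\right) = 27 + \left(3 G + 3 G j\right) = 27 + 3 G + 3 G j$)
$\left(\left(U{\left(1,-6 \right)} + 28\right) Y{\left(-5,g{\left(3 \right)} \right)} + 15607\right) \left(x{\left(17 \right)} - 9572\right) = \left(\left(\left(27 + 3 \left(-6\right) + 3 \left(-6\right) 1\right) + 28\right) 7 + 15607\right) \left(\left(7 + 17\right)^{2} - 9572\right) = \left(\left(\left(27 - 18 - 18\right) + 28\right) 7 + 15607\right) \left(24^{2} - 9572\right) = \left(\left(-9 + 28\right) 7 + 15607\right) \left(576 - 9572\right) = \left(19 \cdot 7 + 15607\right) \left(-8996\right) = \left(133 + 15607\right) \left(-8996\right) = 15740 \left(-8996\right) = -141597040$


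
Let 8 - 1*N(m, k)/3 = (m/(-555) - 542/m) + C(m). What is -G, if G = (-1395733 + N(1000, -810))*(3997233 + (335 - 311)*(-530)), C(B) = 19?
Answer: 102886265471787447/18500 ≈ 5.5614e+12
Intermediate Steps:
N(m, k) = -33 + 1626/m + m/185 (N(m, k) = 24 - 3*((m/(-555) - 542/m) + 19) = 24 - 3*((m*(-1/555) - 542/m) + 19) = 24 - 3*((-m/555 - 542/m) + 19) = 24 - 3*((-542/m - m/555) + 19) = 24 - 3*(19 - 542/m - m/555) = 24 + (-57 + 1626/m + m/185) = -33 + 1626/m + m/185)
G = -102886265471787447/18500 (G = (-1395733 + (-33 + 1626/1000 + (1/185)*1000))*(3997233 + (335 - 311)*(-530)) = (-1395733 + (-33 + 1626*(1/1000) + 200/37))*(3997233 + 24*(-530)) = (-1395733 + (-33 + 813/500 + 200/37))*(3997233 - 12720) = (-1395733 - 480419/18500)*3984513 = -25821540919/18500*3984513 = -102886265471787447/18500 ≈ -5.5614e+12)
-G = -1*(-102886265471787447/18500) = 102886265471787447/18500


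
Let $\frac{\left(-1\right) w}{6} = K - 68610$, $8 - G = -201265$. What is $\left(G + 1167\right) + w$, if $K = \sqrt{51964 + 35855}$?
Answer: $614100 - 6 \sqrt{87819} \approx 6.1232 \cdot 10^{5}$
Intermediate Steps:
$G = 201273$ ($G = 8 - -201265 = 8 + 201265 = 201273$)
$K = \sqrt{87819} \approx 296.34$
$w = 411660 - 6 \sqrt{87819}$ ($w = - 6 \left(\sqrt{87819} - 68610\right) = - 6 \left(-68610 + \sqrt{87819}\right) = 411660 - 6 \sqrt{87819} \approx 4.0988 \cdot 10^{5}$)
$\left(G + 1167\right) + w = \left(201273 + 1167\right) + \left(411660 - 6 \sqrt{87819}\right) = 202440 + \left(411660 - 6 \sqrt{87819}\right) = 614100 - 6 \sqrt{87819}$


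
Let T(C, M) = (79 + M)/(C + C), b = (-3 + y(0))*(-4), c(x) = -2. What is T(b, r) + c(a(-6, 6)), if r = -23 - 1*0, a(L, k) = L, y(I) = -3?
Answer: -5/6 ≈ -0.83333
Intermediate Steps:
r = -23 (r = -23 + 0 = -23)
b = 24 (b = (-3 - 3)*(-4) = -6*(-4) = 24)
T(C, M) = (79 + M)/(2*C) (T(C, M) = (79 + M)/((2*C)) = (79 + M)*(1/(2*C)) = (79 + M)/(2*C))
T(b, r) + c(a(-6, 6)) = (1/2)*(79 - 23)/24 - 2 = (1/2)*(1/24)*56 - 2 = 7/6 - 2 = -5/6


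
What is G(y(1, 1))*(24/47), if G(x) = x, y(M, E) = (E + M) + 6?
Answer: 192/47 ≈ 4.0851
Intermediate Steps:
y(M, E) = 6 + E + M
G(y(1, 1))*(24/47) = (6 + 1 + 1)*(24/47) = 8*(24*(1/47)) = 8*(24/47) = 192/47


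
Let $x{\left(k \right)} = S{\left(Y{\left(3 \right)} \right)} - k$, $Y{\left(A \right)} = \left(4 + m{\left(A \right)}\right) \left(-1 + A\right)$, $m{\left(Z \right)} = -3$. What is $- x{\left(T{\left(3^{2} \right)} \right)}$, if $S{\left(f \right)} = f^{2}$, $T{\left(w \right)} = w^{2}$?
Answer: $77$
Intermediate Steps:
$Y{\left(A \right)} = -1 + A$ ($Y{\left(A \right)} = \left(4 - 3\right) \left(-1 + A\right) = 1 \left(-1 + A\right) = -1 + A$)
$x{\left(k \right)} = 4 - k$ ($x{\left(k \right)} = \left(-1 + 3\right)^{2} - k = 2^{2} - k = 4 - k$)
$- x{\left(T{\left(3^{2} \right)} \right)} = - (4 - \left(3^{2}\right)^{2}) = - (4 - 9^{2}) = - (4 - 81) = \left(-1\right) \left(-77\right) = 77$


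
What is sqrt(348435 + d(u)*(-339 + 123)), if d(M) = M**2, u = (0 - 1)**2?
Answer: 9*sqrt(4299) ≈ 590.10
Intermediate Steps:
u = 1 (u = (-1)**2 = 1)
sqrt(348435 + d(u)*(-339 + 123)) = sqrt(348435 + 1**2*(-339 + 123)) = sqrt(348435 + 1*(-216)) = sqrt(348435 - 216) = sqrt(348219) = 9*sqrt(4299)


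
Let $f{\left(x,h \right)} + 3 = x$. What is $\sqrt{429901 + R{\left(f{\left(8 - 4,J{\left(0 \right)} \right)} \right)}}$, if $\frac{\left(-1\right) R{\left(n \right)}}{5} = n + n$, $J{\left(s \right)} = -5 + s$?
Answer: $\sqrt{429891} \approx 655.66$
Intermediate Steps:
$f{\left(x,h \right)} = -3 + x$
$R{\left(n \right)} = - 10 n$ ($R{\left(n \right)} = - 5 \left(n + n\right) = - 5 \cdot 2 n = - 10 n$)
$\sqrt{429901 + R{\left(f{\left(8 - 4,J{\left(0 \right)} \right)} \right)}} = \sqrt{429901 - 10 \left(-3 + \left(8 - 4\right)\right)} = \sqrt{429901 - 10 \left(-3 + 4\right)} = \sqrt{429901 - 10} = \sqrt{429891}$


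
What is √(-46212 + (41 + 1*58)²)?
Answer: I*√36411 ≈ 190.82*I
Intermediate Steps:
√(-46212 + (41 + 1*58)²) = √(-46212 + (41 + 58)²) = √(-46212 + 99²) = √(-46212 + 9801) = √(-36411) = I*√36411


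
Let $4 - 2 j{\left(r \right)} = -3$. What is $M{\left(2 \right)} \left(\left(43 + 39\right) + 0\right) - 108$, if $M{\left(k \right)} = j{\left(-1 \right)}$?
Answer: $179$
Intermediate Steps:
$j{\left(r \right)} = \frac{7}{2}$ ($j{\left(r \right)} = 2 - - \frac{3}{2} = 2 + \frac{3}{2} = \frac{7}{2}$)
$M{\left(k \right)} = \frac{7}{2}$
$M{\left(2 \right)} \left(\left(43 + 39\right) + 0\right) - 108 = \frac{7 \left(\left(43 + 39\right) + 0\right)}{2} - 108 = \frac{7 \left(82 + 0\right)}{2} - 108 = \frac{7}{2} \cdot 82 - 108 = 287 - 108 = 179$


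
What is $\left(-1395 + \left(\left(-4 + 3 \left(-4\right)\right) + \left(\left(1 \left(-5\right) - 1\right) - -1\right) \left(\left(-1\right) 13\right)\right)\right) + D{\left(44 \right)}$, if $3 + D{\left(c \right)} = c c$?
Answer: $587$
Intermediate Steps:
$D{\left(c \right)} = -3 + c^{2}$ ($D{\left(c \right)} = -3 + c c = -3 + c^{2}$)
$\left(-1395 + \left(\left(-4 + 3 \left(-4\right)\right) + \left(\left(1 \left(-5\right) - 1\right) - -1\right) \left(\left(-1\right) 13\right)\right)\right) + D{\left(44 \right)} = \left(-1395 + \left(\left(-4 + 3 \left(-4\right)\right) + \left(\left(1 \left(-5\right) - 1\right) - -1\right) \left(\left(-1\right) 13\right)\right)\right) - \left(3 - 44^{2}\right) = \left(-1395 + \left(\left(-4 - 12\right) + \left(\left(-5 - 1\right) + 1\right) \left(-13\right)\right)\right) + \left(-3 + 1936\right) = \left(-1395 - \left(16 - \left(-6 + 1\right) \left(-13\right)\right)\right) + 1933 = \left(-1395 - -49\right) + 1933 = \left(-1395 + \left(-16 + 65\right)\right) + 1933 = \left(-1395 + 49\right) + 1933 = -1346 + 1933 = 587$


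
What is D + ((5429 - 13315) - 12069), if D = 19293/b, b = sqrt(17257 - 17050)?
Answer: -19955 + 6431*sqrt(23)/23 ≈ -18614.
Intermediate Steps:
b = 3*sqrt(23) (b = sqrt(207) = 3*sqrt(23) ≈ 14.387)
D = 6431*sqrt(23)/23 (D = 19293/((3*sqrt(23))) = 19293*(sqrt(23)/69) = 6431*sqrt(23)/23 ≈ 1341.0)
D + ((5429 - 13315) - 12069) = 6431*sqrt(23)/23 + ((5429 - 13315) - 12069) = 6431*sqrt(23)/23 + (-7886 - 12069) = 6431*sqrt(23)/23 - 19955 = -19955 + 6431*sqrt(23)/23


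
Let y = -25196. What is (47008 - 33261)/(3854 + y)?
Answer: -13747/21342 ≈ -0.64413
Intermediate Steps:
(47008 - 33261)/(3854 + y) = (47008 - 33261)/(3854 - 25196) = 13747/(-21342) = 13747*(-1/21342) = -13747/21342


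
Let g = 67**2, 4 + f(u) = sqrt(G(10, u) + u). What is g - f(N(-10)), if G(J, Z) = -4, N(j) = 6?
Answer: 4493 - sqrt(2) ≈ 4491.6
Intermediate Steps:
f(u) = -4 + sqrt(-4 + u)
g = 4489
g - f(N(-10)) = 4489 - (-4 + sqrt(-4 + 6)) = 4489 - (-4 + sqrt(2)) = 4489 + (4 - sqrt(2)) = 4493 - sqrt(2)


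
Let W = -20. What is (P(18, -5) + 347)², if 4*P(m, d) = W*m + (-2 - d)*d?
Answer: 1026169/16 ≈ 64136.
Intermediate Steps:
P(m, d) = -5*m + d*(-2 - d)/4 (P(m, d) = (-20*m + (-2 - d)*d)/4 = (-20*m + d*(-2 - d))/4 = -5*m + d*(-2 - d)/4)
(P(18, -5) + 347)² = ((-5*18 - ½*(-5) - ¼*(-5)²) + 347)² = ((-90 + 5/2 - ¼*25) + 347)² = ((-90 + 5/2 - 25/4) + 347)² = (-375/4 + 347)² = (1013/4)² = 1026169/16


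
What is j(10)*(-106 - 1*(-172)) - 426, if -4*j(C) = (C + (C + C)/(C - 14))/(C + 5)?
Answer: -863/2 ≈ -431.50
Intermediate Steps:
j(C) = -(C + 2*C/(-14 + C))/(4*(5 + C)) (j(C) = -(C + (C + C)/(C - 14))/(4*(C + 5)) = -(C + (2*C)/(-14 + C))/(4*(5 + C)) = -(C + 2*C/(-14 + C))/(4*(5 + C)))
j(10)*(-106 - 1*(-172)) - 426 = ((¼)*10*(-12 + 10)/(70 - 1*10² + 9*10))*(-106 - 1*(-172)) - 426 = ((¼)*10*(-2)/(70 - 1*100 + 90))*(-106 + 172) - 426 = ((¼)*10*(-2)/(70 - 100 + 90))*66 - 426 = ((¼)*10*(-2)/60)*66 - 426 = ((¼)*10*(1/60)*(-2))*66 - 426 = -1/12*66 - 426 = -11/2 - 426 = -863/2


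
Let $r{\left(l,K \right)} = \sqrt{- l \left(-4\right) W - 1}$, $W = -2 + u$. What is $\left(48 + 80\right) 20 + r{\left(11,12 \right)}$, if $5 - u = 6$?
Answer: $2560 + i \sqrt{133} \approx 2560.0 + 11.533 i$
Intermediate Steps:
$u = -1$ ($u = 5 - 6 = -1$)
$W = -3$ ($W = -2 - 1 = -3$)
$r{\left(l,K \right)} = \sqrt{-1 - 12 l}$ ($r{\left(l,K \right)} = \sqrt{- l \left(-4\right) \left(-3\right) - 1} = \sqrt{4 l \left(-3\right) - 1} = \sqrt{- 12 l - 1} = \sqrt{-1 - 12 l}$)
$\left(48 + 80\right) 20 + r{\left(11,12 \right)} = \left(48 + 80\right) 20 + \sqrt{-1 - 132} = 128 \cdot 20 + \sqrt{-1 - 132} = 2560 + \sqrt{-133} = 2560 + i \sqrt{133}$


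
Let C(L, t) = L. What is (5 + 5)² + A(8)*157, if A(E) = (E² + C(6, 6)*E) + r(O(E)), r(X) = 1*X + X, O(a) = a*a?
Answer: 37780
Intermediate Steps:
O(a) = a²
r(X) = 2*X (r(X) = X + X = 2*X)
A(E) = 3*E² + 6*E (A(E) = (E² + 6*E) + 2*E² = 3*E² + 6*E)
(5 + 5)² + A(8)*157 = (5 + 5)² + (3*8*(2 + 8))*157 = 10² + (3*8*10)*157 = 100 + 240*157 = 100 + 37680 = 37780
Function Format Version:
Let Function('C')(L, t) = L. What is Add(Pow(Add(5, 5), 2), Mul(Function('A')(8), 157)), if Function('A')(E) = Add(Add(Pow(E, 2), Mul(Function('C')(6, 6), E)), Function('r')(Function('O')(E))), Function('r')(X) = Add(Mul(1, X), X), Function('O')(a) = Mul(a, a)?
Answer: 37780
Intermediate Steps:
Function('O')(a) = Pow(a, 2)
Function('r')(X) = Mul(2, X) (Function('r')(X) = Add(X, X) = Mul(2, X))
Function('A')(E) = Add(Mul(3, Pow(E, 2)), Mul(6, E)) (Function('A')(E) = Add(Add(Pow(E, 2), Mul(6, E)), Mul(2, Pow(E, 2))) = Add(Mul(3, Pow(E, 2)), Mul(6, E)))
Add(Pow(Add(5, 5), 2), Mul(Function('A')(8), 157)) = Add(Pow(Add(5, 5), 2), Mul(Mul(3, 8, Add(2, 8)), 157)) = Add(Pow(10, 2), Mul(Mul(3, 8, 10), 157)) = Add(100, Mul(240, 157)) = Add(100, 37680) = 37780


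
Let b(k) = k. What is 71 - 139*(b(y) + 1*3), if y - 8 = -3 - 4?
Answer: -485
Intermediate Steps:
y = 1 (y = 8 + (-3 - 4) = 8 - 7 = 1)
71 - 139*(b(y) + 1*3) = 71 - 139*(1 + 1*3) = 71 - 139*(1 + 3) = 71 - 139*4 = 71 - 556 = -485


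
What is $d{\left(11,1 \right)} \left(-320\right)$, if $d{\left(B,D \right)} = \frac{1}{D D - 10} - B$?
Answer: $\frac{32000}{9} \approx 3555.6$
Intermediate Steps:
$d{\left(B,D \right)} = \frac{1}{-10 + D^{2}} - B$ ($d{\left(B,D \right)} = \frac{1}{D^{2} - 10} - B = \frac{1}{-10 + D^{2}} - B$)
$d{\left(11,1 \right)} \left(-320\right) = \frac{1 + 10 \cdot 11 - 11 \cdot 1^{2}}{-10 + 1^{2}} \left(-320\right) = \frac{1 + 110 - 11 \cdot 1}{-10 + 1} \left(-320\right) = \frac{1 + 110 - 11}{-9} \left(-320\right) = \left(- \frac{1}{9}\right) 100 \left(-320\right) = \left(- \frac{100}{9}\right) \left(-320\right) = \frac{32000}{9}$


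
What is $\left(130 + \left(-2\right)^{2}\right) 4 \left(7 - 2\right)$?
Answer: $2680$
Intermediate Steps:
$\left(130 + \left(-2\right)^{2}\right) 4 \left(7 - 2\right) = \left(130 + 4\right) 4 \cdot 5 = 134 \cdot 20 = 2680$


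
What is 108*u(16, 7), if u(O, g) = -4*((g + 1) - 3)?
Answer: -2160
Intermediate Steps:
u(O, g) = 8 - 4*g (u(O, g) = -4*((1 + g) - 3) = -4*(-2 + g) = 8 - 4*g)
108*u(16, 7) = 108*(8 - 4*7) = 108*(8 - 28) = 108*(-20) = -2160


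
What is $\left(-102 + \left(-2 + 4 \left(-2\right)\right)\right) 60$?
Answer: $-6720$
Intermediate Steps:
$\left(-102 + \left(-2 + 4 \left(-2\right)\right)\right) 60 = \left(-102 - 10\right) 60 = \left(-112\right) 60 = -6720$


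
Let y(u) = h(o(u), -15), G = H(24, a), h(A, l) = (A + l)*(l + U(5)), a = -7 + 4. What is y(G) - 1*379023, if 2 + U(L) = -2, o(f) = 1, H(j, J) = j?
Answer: -378757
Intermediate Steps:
a = -3
U(L) = -4 (U(L) = -2 - 2 = -4)
h(A, l) = (-4 + l)*(A + l) (h(A, l) = (A + l)*(l - 4) = (A + l)*(-4 + l) = (-4 + l)*(A + l))
G = 24
y(u) = 266 (y(u) = (-15)² - 4*1 - 4*(-15) + 1*(-15) = 225 - 4 + 60 - 15 = 266)
y(G) - 1*379023 = 266 - 1*379023 = 266 - 379023 = -378757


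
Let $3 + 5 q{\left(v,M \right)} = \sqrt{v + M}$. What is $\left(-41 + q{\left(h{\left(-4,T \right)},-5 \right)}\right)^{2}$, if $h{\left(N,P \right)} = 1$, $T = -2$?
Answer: $\frac{8652}{5} - \frac{832 i}{25} \approx 1730.4 - 33.28 i$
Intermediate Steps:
$q{\left(v,M \right)} = - \frac{3}{5} + \frac{\sqrt{M + v}}{5}$ ($q{\left(v,M \right)} = - \frac{3}{5} + \frac{\sqrt{v + M}}{5} = - \frac{3}{5} + \frac{\sqrt{M + v}}{5}$)
$\left(-41 + q{\left(h{\left(-4,T \right)},-5 \right)}\right)^{2} = \left(-41 - \left(\frac{3}{5} - \frac{\sqrt{-5 + 1}}{5}\right)\right)^{2} = \left(-41 - \left(\frac{3}{5} - \frac{\sqrt{-4}}{5}\right)\right)^{2} = \left(-41 - \left(\frac{3}{5} - \frac{2 i}{5}\right)\right)^{2} = \left(- \frac{208}{5} + \frac{2 i}{5}\right)^{2}$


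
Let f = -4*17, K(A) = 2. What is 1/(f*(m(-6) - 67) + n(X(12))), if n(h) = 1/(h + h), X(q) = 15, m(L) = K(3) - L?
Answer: 30/120361 ≈ 0.00024925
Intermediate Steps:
m(L) = 2 - L
f = -68
n(h) = 1/(2*h)
1/(f*(m(-6) - 67) + n(X(12))) = 1/(-68*((2 - 1*(-6)) - 67) + (1/2)/15) = 1/(-68*((2 + 6) - 67) + (1/2)*(1/15)) = 1/(-68*(8 - 67) + 1/30) = 1/(-68*(-59) + 1/30) = 1/(4012 + 1/30) = 1/(120361/30) = 30/120361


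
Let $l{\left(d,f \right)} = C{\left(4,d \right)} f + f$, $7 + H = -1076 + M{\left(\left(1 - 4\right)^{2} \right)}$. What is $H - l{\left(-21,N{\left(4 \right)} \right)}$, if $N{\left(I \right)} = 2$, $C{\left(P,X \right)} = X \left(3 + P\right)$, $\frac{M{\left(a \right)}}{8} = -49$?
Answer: $-1183$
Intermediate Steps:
$M{\left(a \right)} = -392$ ($M{\left(a \right)} = 8 \left(-49\right) = -392$)
$H = -1475$ ($H = -7 - 1468 = -1475$)
$l{\left(d,f \right)} = f + 7 d f$ ($l{\left(d,f \right)} = d \left(3 + 4\right) f + f = d 7 f + f = 7 d f + f = f + 7 d f$)
$H - l{\left(-21,N{\left(4 \right)} \right)} = -1475 - 2 \left(1 + 7 \left(-21\right)\right) = -1475 - 2 \left(1 - 147\right) = -1475 - 2 \left(-146\right) = -1475 - -292 = -1475 + 292 = -1183$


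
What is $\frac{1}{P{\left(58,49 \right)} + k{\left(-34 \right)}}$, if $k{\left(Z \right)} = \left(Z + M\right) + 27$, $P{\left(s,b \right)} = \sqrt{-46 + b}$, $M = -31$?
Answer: $- \frac{38}{1441} - \frac{\sqrt{3}}{1441} \approx -0.027573$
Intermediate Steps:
$k{\left(Z \right)} = -4 + Z$ ($k{\left(Z \right)} = \left(Z - 31\right) + 27 = \left(-31 + Z\right) + 27 = -4 + Z$)
$\frac{1}{P{\left(58,49 \right)} + k{\left(-34 \right)}} = \frac{1}{\sqrt{-46 + 49} - 38} = \frac{1}{\sqrt{3} - 38} = \frac{1}{-38 + \sqrt{3}}$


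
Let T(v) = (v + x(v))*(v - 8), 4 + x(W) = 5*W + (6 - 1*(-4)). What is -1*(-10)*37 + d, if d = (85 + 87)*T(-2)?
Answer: 10690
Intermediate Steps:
x(W) = 6 + 5*W (x(W) = -4 + (5*W + (6 - 1*(-4))) = -4 + (5*W + (6 + 4)) = -4 + (5*W + 10) = -4 + (10 + 5*W) = 6 + 5*W)
T(v) = (-8 + v)*(6 + 6*v) (T(v) = (v + (6 + 5*v))*(v - 8) = (6 + 6*v)*(-8 + v) = (-8 + v)*(6 + 6*v))
d = 10320 (d = (85 + 87)*(-48 - 42*(-2) + 6*(-2)²) = 172*(-48 + 84 + 6*4) = 172*(-48 + 84 + 24) = 172*60 = 10320)
-1*(-10)*37 + d = -1*(-10)*37 + 10320 = 10*37 + 10320 = 370 + 10320 = 10690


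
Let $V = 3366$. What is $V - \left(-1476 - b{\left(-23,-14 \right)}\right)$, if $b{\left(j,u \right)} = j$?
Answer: $4819$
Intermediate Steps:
$V - \left(-1476 - b{\left(-23,-14 \right)}\right) = 3366 + \left(\left(1503 - 23\right) - 27\right) = 3366 + \left(1480 - 27\right) = 3366 + 1453 = 4819$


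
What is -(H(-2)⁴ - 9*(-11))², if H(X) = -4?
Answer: -126025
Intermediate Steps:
-(H(-2)⁴ - 9*(-11))² = -((-4)⁴ - 9*(-11))² = -(256 + 99)² = -1*355² = -1*126025 = -126025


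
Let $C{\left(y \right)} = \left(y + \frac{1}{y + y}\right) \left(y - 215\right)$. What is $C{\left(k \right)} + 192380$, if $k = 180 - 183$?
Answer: $\frac{579211}{3} \approx 1.9307 \cdot 10^{5}$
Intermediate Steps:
$k = -3$
$C{\left(y \right)} = \left(-215 + y\right) \left(y + \frac{1}{2 y}\right)$ ($C{\left(y \right)} = \left(y + \frac{1}{2 y}\right) \left(-215 + y\right) = \left(-215 + y\right) \left(y + \frac{1}{2 y}\right)$)
$C{\left(k \right)} + 192380 = \left(\frac{1}{2} + \left(-3\right)^{2} - -645 - \frac{215}{2 \left(-3\right)}\right) + 192380 = \left(\frac{1}{2} + 9 + 645 - - \frac{215}{6}\right) + 192380 = \left(\frac{1}{2} + 9 + 645 + \frac{215}{6}\right) + 192380 = \frac{2071}{3} + 192380 = \frac{579211}{3}$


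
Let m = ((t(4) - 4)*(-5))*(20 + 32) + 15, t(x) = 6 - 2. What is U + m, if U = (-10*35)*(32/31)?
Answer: -10735/31 ≈ -346.29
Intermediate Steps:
t(x) = 4
U = -11200/31 ≈ -361.29
m = 15 (m = ((4 - 4)*(-5))*(20 + 32) + 15 = (0*(-5))*52 + 15 = 0*52 + 15 = 0 + 15 = 15)
U + m = -11200/31 + 15 = -10735/31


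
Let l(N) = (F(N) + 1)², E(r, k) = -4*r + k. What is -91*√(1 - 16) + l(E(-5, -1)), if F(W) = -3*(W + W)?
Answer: 12769 - 91*I*√15 ≈ 12769.0 - 352.44*I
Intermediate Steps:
F(W) = -6*W
E(r, k) = k - 4*r
l(N) = (1 - 6*N)² (l(N) = (-6*N + 1)² = (1 - 6*N)²)
-91*√(1 - 16) + l(E(-5, -1)) = -91*√(1 - 16) + (-1 + 6*(-1 - 4*(-5)))² = -91*I*√15 + (-1 + 6*(-1 + 20))² = -91*I*√15 + (-1 + 6*19)² = -91*I*√15 + (-1 + 114)² = -91*I*√15 + 113² = -91*I*√15 + 12769 = 12769 - 91*I*√15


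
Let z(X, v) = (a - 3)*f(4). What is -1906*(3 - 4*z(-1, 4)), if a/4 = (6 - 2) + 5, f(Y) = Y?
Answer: 1000650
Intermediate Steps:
a = 36 (a = 4*((6 - 2) + 5) = 4*(4 + 5) = 4*9 = 36)
z(X, v) = 132 (z(X, v) = (36 - 3)*4 = 33*4 = 132)
-1906*(3 - 4*z(-1, 4)) = -1906*(3 - 4*132) = -1906*(3 - 528) = -1906*(-525) = 1000650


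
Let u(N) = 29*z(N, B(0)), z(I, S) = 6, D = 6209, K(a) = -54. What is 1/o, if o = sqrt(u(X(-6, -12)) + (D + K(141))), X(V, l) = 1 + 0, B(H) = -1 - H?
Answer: sqrt(6329)/6329 ≈ 0.012570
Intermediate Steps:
X(V, l) = 1
u(N) = 174 (u(N) = 29*6 = 174)
o = sqrt(6329) (o = sqrt(174 + (6209 - 54)) = sqrt(174 + 6155) = sqrt(6329) ≈ 79.555)
1/o = 1/(sqrt(6329)) = sqrt(6329)/6329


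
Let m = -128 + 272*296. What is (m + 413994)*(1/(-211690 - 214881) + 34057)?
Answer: 7182189383114388/426571 ≈ 1.6837e+10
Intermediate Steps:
m = 80384 (m = -128 + 80512 = 80384)
(m + 413994)*(1/(-211690 - 214881) + 34057) = (80384 + 413994)*(1/(-211690 - 214881) + 34057) = 494378*(1/(-426571) + 34057) = 494378*(-1/426571 + 34057) = 494378*(14527728546/426571) = 7182189383114388/426571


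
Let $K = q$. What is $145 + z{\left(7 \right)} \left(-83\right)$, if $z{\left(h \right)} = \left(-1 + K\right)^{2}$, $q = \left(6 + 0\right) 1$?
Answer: $-1930$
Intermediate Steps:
$q = 6$ ($q = 6 \cdot 1 = 6$)
$K = 6$
$z{\left(h \right)} = 25$ ($z{\left(h \right)} = \left(-1 + 6\right)^{2} = 5^{2} = 25$)
$145 + z{\left(7 \right)} \left(-83\right) = 145 + 25 \left(-83\right) = 145 - 2075 = -1930$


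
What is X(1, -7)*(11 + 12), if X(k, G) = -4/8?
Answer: -23/2 ≈ -11.500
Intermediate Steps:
X(k, G) = -1/2 (X(k, G) = -4*1/8 = -1/2)
X(1, -7)*(11 + 12) = -(11 + 12)/2 = -1/2*23 = -23/2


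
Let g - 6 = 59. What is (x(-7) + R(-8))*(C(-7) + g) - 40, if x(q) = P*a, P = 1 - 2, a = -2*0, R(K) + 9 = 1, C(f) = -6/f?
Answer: -3968/7 ≈ -566.86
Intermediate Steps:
R(K) = -8 (R(K) = -9 + 1 = -8)
a = 0
g = 65 (g = 6 + 59 = 65)
P = -1
x(q) = 0 (x(q) = -1*0 = 0)
(x(-7) + R(-8))*(C(-7) + g) - 40 = (0 - 8)*(-6/(-7) + 65) - 40 = -8*(-6*(-1/7) + 65) - 40 = -8*(6/7 + 65) - 40 = -8*461/7 - 40 = -3688/7 - 40 = -3968/7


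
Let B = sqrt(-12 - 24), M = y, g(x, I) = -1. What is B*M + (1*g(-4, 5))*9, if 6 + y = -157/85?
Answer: -9 - 4002*I/85 ≈ -9.0 - 47.082*I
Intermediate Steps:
y = -667/85 (y = -6 - 157/85 = -667/85 ≈ -7.8471)
M = -667/85 ≈ -7.8471
B = 6*I (B = sqrt(-36) = 6*I ≈ 6.0*I)
B*M + (1*g(-4, 5))*9 = (6*I)*(-667/85) + (1*(-1))*9 = -4002*I/85 - 1*9 = -4002*I/85 - 9 = -9 - 4002*I/85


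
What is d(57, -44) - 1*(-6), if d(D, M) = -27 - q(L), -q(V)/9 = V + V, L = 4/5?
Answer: -33/5 ≈ -6.6000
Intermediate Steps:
L = ⅘ (L = 4*(⅕) = ⅘ ≈ 0.80000)
q(V) = -18*V (q(V) = -9*(V + V) = -18*V)
d(D, M) = -63/5 (d(D, M) = -27 - (-18)*4/5 = -27 - 1*(-72/5) = -27 + 72/5 = -63/5)
d(57, -44) - 1*(-6) = -63/5 - 1*(-6) = -63/5 + 6 = -33/5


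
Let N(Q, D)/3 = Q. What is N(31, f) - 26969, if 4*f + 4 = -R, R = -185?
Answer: -26876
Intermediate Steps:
f = 181/4 (f = -1 + (-1*(-185))/4 = -1 + (¼)*185 = -1 + 185/4 = 181/4 ≈ 45.250)
N(Q, D) = 3*Q
N(31, f) - 26969 = 3*31 - 26969 = 93 - 26969 = -26876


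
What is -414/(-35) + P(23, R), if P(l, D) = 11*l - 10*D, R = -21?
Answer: 16619/35 ≈ 474.83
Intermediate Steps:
P(l, D) = -10*D + 11*l
-414/(-35) + P(23, R) = -414/(-35) + (-10*(-21) + 11*23) = -1/35*(-414) + (210 + 253) = 414/35 + 463 = 16619/35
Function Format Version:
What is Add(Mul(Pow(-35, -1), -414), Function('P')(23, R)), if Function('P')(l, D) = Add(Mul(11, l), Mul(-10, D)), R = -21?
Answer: Rational(16619, 35) ≈ 474.83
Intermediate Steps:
Function('P')(l, D) = Add(Mul(-10, D), Mul(11, l))
Add(Mul(Pow(-35, -1), -414), Function('P')(23, R)) = Add(Mul(Pow(-35, -1), -414), Add(Mul(-10, -21), Mul(11, 23))) = Add(Mul(Rational(-1, 35), -414), Add(210, 253)) = Add(Rational(414, 35), 463) = Rational(16619, 35)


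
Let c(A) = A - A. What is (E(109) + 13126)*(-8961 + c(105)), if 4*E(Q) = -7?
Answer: -470425617/4 ≈ -1.1761e+8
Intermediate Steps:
c(A) = 0
E(Q) = -7/4 (E(Q) = (¼)*(-7) = -7/4)
(E(109) + 13126)*(-8961 + c(105)) = (-7/4 + 13126)*(-8961 + 0) = (52497/4)*(-8961) = -470425617/4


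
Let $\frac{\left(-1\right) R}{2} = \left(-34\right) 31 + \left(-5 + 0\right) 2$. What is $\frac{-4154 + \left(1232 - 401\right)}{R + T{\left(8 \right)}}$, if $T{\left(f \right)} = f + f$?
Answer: $- \frac{3323}{2144} \approx -1.5499$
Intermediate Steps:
$T{\left(f \right)} = 2 f$
$R = 2128$ ($R = - 2 \left(\left(-34\right) 31 + \left(-5 + 0\right) 2\right) = - 2 \left(-1054 - 10\right) = \left(-2\right) \left(-1064\right) = 2128$)
$\frac{-4154 + \left(1232 - 401\right)}{R + T{\left(8 \right)}} = \frac{-4154 + \left(1232 - 401\right)}{2128 + 2 \cdot 8} = \frac{-4154 + \left(1232 - 401\right)}{2128 + 16} = \frac{-4154 + 831}{2144} = \left(-3323\right) \frac{1}{2144} = - \frac{3323}{2144}$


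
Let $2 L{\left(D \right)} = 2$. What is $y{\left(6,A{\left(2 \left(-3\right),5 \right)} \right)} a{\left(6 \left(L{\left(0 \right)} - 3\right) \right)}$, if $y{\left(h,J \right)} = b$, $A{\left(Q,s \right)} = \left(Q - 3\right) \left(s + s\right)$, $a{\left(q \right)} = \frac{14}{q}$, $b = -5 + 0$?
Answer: $\frac{35}{6} \approx 5.8333$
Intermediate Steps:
$L{\left(D \right)} = 1$ ($L{\left(D \right)} = \frac{1}{2} \cdot 2 = 1$)
$b = -5$
$A{\left(Q,s \right)} = 2 s \left(-3 + Q\right)$ ($A{\left(Q,s \right)} = \left(-3 + Q\right) 2 s = 2 s \left(-3 + Q\right)$)
$y{\left(h,J \right)} = -5$
$y{\left(6,A{\left(2 \left(-3\right),5 \right)} \right)} a{\left(6 \left(L{\left(0 \right)} - 3\right) \right)} = - 5 \frac{14}{6 \left(1 - 3\right)} = - 5 \frac{14}{6 \left(-2\right)} = - 5 \frac{14}{-12} = - 5 \cdot 14 \left(- \frac{1}{12}\right) = \left(-5\right) \left(- \frac{7}{6}\right) = \frac{35}{6}$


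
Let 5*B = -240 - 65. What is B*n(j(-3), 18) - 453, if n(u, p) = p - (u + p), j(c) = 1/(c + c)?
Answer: -2779/6 ≈ -463.17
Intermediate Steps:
j(c) = 1/(2*c)
n(u, p) = -u (n(u, p) = p - (p + u) = p + (-p - u) = -u)
B = -61 (B = (-240 - 65)/5 = (1/5)*(-305) = -61)
B*n(j(-3), 18) - 453 = -(-61)*(1/2)/(-3) - 453 = -(-61)*(1/2)*(-1/3) - 453 = -(-61)*(-1)/6 - 453 = -61*1/6 - 453 = -61/6 - 453 = -2779/6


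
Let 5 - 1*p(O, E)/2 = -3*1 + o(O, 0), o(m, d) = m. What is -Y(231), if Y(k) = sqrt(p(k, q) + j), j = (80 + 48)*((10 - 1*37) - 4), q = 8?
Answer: -I*sqrt(4414) ≈ -66.438*I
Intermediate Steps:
j = -3968 (j = 128*((10 - 37) - 4) = 128*(-27 - 4) = 128*(-31) = -3968)
p(O, E) = 16 - 2*O (p(O, E) = 10 - 2*(-3*1 + O) = 10 - 2*(-3 + O) = 10 + (6 - 2*O) = 16 - 2*O)
Y(k) = sqrt(-3952 - 2*k) (Y(k) = sqrt((16 - 2*k) - 3968) = sqrt(-3952 - 2*k))
-Y(231) = -sqrt(-3952 - 2*231) = -sqrt(-3952 - 462) = -sqrt(-4414) = -I*sqrt(4414)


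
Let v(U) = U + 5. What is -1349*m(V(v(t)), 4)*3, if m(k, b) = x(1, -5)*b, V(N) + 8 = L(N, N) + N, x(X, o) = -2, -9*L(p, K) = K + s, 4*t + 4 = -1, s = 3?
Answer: 32376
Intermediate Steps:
t = -5/4 (t = -1 + (1/4)*(-1) = -1 - 1/4 = -5/4 ≈ -1.2500)
v(U) = 5 + U
L(p, K) = -1/3 - K/9 (L(p, K) = -(K + 3)/9 = -(3 + K)/9 = -1/3 - K/9)
V(N) = -25/3 + 8*N/9 (V(N) = -8 + ((-1/3 - N/9) + N) = -8 + (-1/3 + 8*N/9) = -25/3 + 8*N/9)
m(k, b) = -2*b
-1349*m(V(v(t)), 4)*3 = -1349*(-2*4)*3 = -(-10792)*3 = -1349*(-24) = 32376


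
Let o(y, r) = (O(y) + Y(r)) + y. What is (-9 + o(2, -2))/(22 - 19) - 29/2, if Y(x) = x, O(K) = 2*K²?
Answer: -89/6 ≈ -14.833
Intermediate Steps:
o(y, r) = r + y + 2*y² (o(y, r) = (2*y² + r) + y = (r + 2*y²) + y = r + y + 2*y²)
(-9 + o(2, -2))/(22 - 19) - 29/2 = (-9 + (-2 + 2 + 2*2²))/(22 - 19) - 29/2 = (-9 + (-2 + 2 + 2*4))/3 + (½)*(-29) = (-9 + (-2 + 2 + 8))*(⅓) - 29/2 = (-9 + 8)*(⅓) - 29/2 = -1*⅓ - 29/2 = -⅓ - 29/2 = -89/6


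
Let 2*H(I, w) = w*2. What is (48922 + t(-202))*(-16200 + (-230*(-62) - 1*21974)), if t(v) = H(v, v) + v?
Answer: -1160259452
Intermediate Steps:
H(I, w) = w (H(I, w) = (w*2)/2 = (2*w)/2 = w)
t(v) = 2*v (t(v) = v + v = 2*v)
(48922 + t(-202))*(-16200 + (-230*(-62) - 1*21974)) = (48922 + 2*(-202))*(-16200 + (-230*(-62) - 1*21974)) = (48922 - 404)*(-16200 + (14260 - 21974)) = 48518*(-16200 - 7714) = 48518*(-23914) = -1160259452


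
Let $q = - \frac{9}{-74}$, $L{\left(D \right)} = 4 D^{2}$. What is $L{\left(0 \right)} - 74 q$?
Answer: $-9$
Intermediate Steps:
$q = \frac{9}{74}$ ($q = \left(-9\right) \left(- \frac{1}{74}\right) = \frac{9}{74} \approx 0.12162$)
$L{\left(0 \right)} - 74 q = 4 \cdot 0^{2} - 9 = 4 \cdot 0 - 9 = 0 - 9 = -9$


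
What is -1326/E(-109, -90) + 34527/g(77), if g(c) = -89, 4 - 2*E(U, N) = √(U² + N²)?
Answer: -229462481/592295 + 884*√19981/6655 ≈ -368.64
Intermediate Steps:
E(U, N) = 2 - √(N² + U²)/2 (E(U, N) = 2 - √(U² + N²)/2 = 2 - √(N² + U²)/2)
-1326/E(-109, -90) + 34527/g(77) = -1326/(2 - √((-90)² + (-109)²)/2) + 34527/(-89) = -1326/(2 - √(8100 + 11881)/2) + 34527*(-1/89) = -1326/(2 - √19981/2) - 34527/89 = -34527/89 - 1326/(2 - √19981/2)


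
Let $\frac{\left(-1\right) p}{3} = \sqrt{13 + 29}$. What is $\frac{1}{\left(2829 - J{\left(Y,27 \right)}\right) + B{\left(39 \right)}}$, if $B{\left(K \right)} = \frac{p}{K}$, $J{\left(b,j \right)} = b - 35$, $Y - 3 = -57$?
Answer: $\frac{246571}{719494157} + \frac{13 \sqrt{42}}{1438988314} \approx 0.00034276$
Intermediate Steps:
$Y = -54$ ($Y = 3 - 57 = -54$)
$p = - 3 \sqrt{42}$ ($p = - 3 \sqrt{13 + 29} = - 3 \sqrt{42} \approx -19.442$)
$J{\left(b,j \right)} = -35 + b$ ($J{\left(b,j \right)} = b - 35 = -35 + b$)
$B{\left(K \right)} = - \frac{3 \sqrt{42}}{K}$ ($B{\left(K \right)} = \frac{\left(-3\right) \sqrt{42}}{K} = - \frac{3 \sqrt{42}}{K}$)
$\frac{1}{\left(2829 - J{\left(Y,27 \right)}\right) + B{\left(39 \right)}} = \frac{1}{\left(2829 - \left(-35 - 54\right)\right) - \frac{3 \sqrt{42}}{39}} = \frac{1}{\left(2829 - -89\right) - 3 \sqrt{42} \cdot \frac{1}{39}} = \frac{1}{\left(2829 + 89\right) - \frac{\sqrt{42}}{13}} = \frac{1}{2918 - \frac{\sqrt{42}}{13}}$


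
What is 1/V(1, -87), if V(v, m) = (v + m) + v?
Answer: -1/85 ≈ -0.011765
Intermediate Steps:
V(v, m) = m + 2*v (V(v, m) = (m + v) + v = m + 2*v)
1/V(1, -87) = 1/(-87 + 2*1) = 1/(-87 + 2) = 1/(-85) = -1/85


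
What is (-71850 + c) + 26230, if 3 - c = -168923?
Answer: 123306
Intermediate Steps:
c = 168926 (c = 3 - 1*(-168923) = 3 + 168923 = 168926)
(-71850 + c) + 26230 = (-71850 + 168926) + 26230 = 97076 + 26230 = 123306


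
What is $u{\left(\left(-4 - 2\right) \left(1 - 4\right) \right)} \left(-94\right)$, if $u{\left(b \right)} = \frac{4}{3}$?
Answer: $- \frac{376}{3} \approx -125.33$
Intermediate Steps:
$u{\left(b \right)} = \frac{4}{3}$ ($u{\left(b \right)} = 4 \cdot \frac{1}{3} = \frac{4}{3}$)
$u{\left(\left(-4 - 2\right) \left(1 - 4\right) \right)} \left(-94\right) = \frac{4}{3} \left(-94\right) = - \frac{376}{3}$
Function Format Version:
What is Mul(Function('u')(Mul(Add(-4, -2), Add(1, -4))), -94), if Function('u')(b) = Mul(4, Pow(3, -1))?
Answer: Rational(-376, 3) ≈ -125.33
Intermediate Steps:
Function('u')(b) = Rational(4, 3) (Function('u')(b) = Mul(4, Rational(1, 3)) = Rational(4, 3))
Mul(Function('u')(Mul(Add(-4, -2), Add(1, -4))), -94) = Mul(Rational(4, 3), -94) = Rational(-376, 3)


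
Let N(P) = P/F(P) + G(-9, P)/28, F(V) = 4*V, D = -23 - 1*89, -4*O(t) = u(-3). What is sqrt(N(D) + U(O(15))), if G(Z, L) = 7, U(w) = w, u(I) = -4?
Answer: sqrt(6)/2 ≈ 1.2247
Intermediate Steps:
O(t) = 1 (O(t) = -1/4*(-4) = 1)
D = -112 (D = -23 - 89 = -112)
N(P) = 1/2 (N(P) = P/((4*P)) + 7/28 = P*(1/(4*P)) + 7*(1/28) = 1/4 + 1/4 = 1/2)
sqrt(N(D) + U(O(15))) = sqrt(1/2 + 1) = sqrt(3/2) = sqrt(6)/2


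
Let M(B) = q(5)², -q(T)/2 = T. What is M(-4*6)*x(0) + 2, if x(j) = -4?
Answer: -398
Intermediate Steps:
q(T) = -2*T
M(B) = 100 (M(B) = (-2*5)² = (-10)² = 100)
M(-4*6)*x(0) + 2 = 100*(-4) + 2 = -400 + 2 = -398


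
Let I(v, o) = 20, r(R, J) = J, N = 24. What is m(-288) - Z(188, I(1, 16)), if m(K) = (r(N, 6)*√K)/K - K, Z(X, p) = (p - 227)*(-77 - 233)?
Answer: -63882 - I*√2/4 ≈ -63882.0 - 0.35355*I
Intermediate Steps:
Z(X, p) = 70370 - 310*p (Z(X, p) = (-227 + p)*(-310) = 70370 - 310*p)
m(K) = -K + 6/√K (m(K) = (6*√K)/K - K = 6/√K - K = -K + 6/√K)
m(-288) - Z(188, I(1, 16)) = (-1*(-288) + 6/√(-288)) - (70370 - 310*20) = (288 + 6*(-I*√2/24)) - (70370 - 6200) = (288 - I*√2/4) - 1*64170 = (288 - I*√2/4) - 64170 = -63882 - I*√2/4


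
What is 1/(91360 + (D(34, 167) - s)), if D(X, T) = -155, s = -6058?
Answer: 1/97263 ≈ 1.0281e-5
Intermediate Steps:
1/(91360 + (D(34, 167) - s)) = 1/(91360 + (-155 - 1*(-6058))) = 1/(91360 + (-155 + 6058)) = 1/(91360 + 5903) = 1/97263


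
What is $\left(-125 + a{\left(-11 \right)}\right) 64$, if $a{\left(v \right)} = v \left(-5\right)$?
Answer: $-4480$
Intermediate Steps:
$a{\left(v \right)} = - 5 v$
$\left(-125 + a{\left(-11 \right)}\right) 64 = \left(-125 - -55\right) 64 = \left(-125 + 55\right) 64 = \left(-70\right) 64 = -4480$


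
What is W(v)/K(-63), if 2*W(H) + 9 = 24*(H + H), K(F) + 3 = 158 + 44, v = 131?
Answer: 6279/398 ≈ 15.776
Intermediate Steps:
K(F) = 199 (K(F) = -3 + (158 + 44) = -3 + 202 = 199)
W(H) = -9/2 + 24*H (W(H) = -9/2 + (24*(H + H))/2 = -9/2 + (24*(2*H))/2 = -9/2 + (48*H)/2 = -9/2 + 24*H)
W(v)/K(-63) = (-9/2 + 24*131)/199 = (-9/2 + 3144)*(1/199) = (6279/2)*(1/199) = 6279/398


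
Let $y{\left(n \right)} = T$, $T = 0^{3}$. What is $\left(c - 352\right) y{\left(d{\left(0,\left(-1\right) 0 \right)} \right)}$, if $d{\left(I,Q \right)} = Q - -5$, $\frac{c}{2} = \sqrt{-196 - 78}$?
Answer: $0$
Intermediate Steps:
$c = 2 i \sqrt{274}$ ($c = 2 \sqrt{-196 - 78} = 2 \sqrt{-274} = 2 i \sqrt{274} \approx 33.106 i$)
$d{\left(I,Q \right)} = 5 + Q$ ($d{\left(I,Q \right)} = Q + 5 = 5 + Q$)
$T = 0$
$y{\left(n \right)} = 0$
$\left(c - 352\right) y{\left(d{\left(0,\left(-1\right) 0 \right)} \right)} = \left(2 i \sqrt{274} - 352\right) 0 = \left(-352 + 2 i \sqrt{274}\right) 0 = 0$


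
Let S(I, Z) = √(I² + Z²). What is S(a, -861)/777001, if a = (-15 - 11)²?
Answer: √1198297/777001 ≈ 0.0014088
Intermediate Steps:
a = 676 (a = (-26)² = 676)
S(a, -861)/777001 = √(676² + (-861)²)/777001 = √(456976 + 741321)*(1/777001) = √1198297*(1/777001) = √1198297/777001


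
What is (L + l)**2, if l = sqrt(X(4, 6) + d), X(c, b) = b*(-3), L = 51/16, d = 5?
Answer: -727/256 + 51*I*sqrt(13)/8 ≈ -2.8398 + 22.985*I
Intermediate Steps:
L = 51/16 (L = 51*(1/16) = 51/16 ≈ 3.1875)
X(c, b) = -3*b
l = I*sqrt(13) (l = sqrt(-3*6 + 5) = sqrt(-18 + 5) = sqrt(-13) = I*sqrt(13) ≈ 3.6056*I)
(L + l)**2 = (51/16 + I*sqrt(13))**2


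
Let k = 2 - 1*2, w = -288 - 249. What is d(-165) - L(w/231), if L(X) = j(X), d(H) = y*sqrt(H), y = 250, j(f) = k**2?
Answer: 250*I*sqrt(165) ≈ 3211.3*I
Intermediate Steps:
w = -537
k = 0 (k = 2 - 2 = 0)
j(f) = 0 (j(f) = 0**2 = 0)
d(H) = 250*sqrt(H)
L(X) = 0
d(-165) - L(w/231) = 250*sqrt(-165) - 1*0 = 250*(I*sqrt(165)) + 0 = 250*I*sqrt(165) + 0 = 250*I*sqrt(165)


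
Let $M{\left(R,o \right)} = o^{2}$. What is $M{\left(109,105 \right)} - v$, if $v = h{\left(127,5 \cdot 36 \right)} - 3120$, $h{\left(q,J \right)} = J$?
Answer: $13965$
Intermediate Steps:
$v = -2940$ ($v = 5 \cdot 36 - 3120 = 180 - 3120 = -2940$)
$M{\left(109,105 \right)} - v = 105^{2} - -2940 = 11025 + 2940 = 13965$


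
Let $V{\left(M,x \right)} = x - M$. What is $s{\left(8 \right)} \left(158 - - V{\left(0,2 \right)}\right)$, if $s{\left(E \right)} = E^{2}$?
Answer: $10240$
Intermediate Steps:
$s{\left(8 \right)} \left(158 - - V{\left(0,2 \right)}\right) = 8^{2} \left(158 + \left(\left(26 + \left(2 - 0\right)\right) - 26\right)\right) = 64 \left(158 + \left(\left(26 + \left(2 + 0\right)\right) - 26\right)\right) = 64 \left(158 + \left(\left(26 + 2\right) - 26\right)\right) = 64 \left(158 + \left(28 - 26\right)\right) = 64 \left(158 + 2\right) = 64 \cdot 160 = 10240$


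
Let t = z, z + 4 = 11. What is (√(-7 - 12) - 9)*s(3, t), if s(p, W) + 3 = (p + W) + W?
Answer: -126 + 14*I*√19 ≈ -126.0 + 61.025*I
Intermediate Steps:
z = 7 (z = -4 + 11 = 7)
t = 7
s(p, W) = -3 + p + 2*W (s(p, W) = -3 + ((p + W) + W) = -3 + ((W + p) + W) = -3 + (p + 2*W) = -3 + p + 2*W)
(√(-7 - 12) - 9)*s(3, t) = (√(-7 - 12) - 9)*(-3 + 3 + 2*7) = (√(-19) - 9)*(-3 + 3 + 14) = (I*√19 - 9)*14 = (-9 + I*√19)*14 = -126 + 14*I*√19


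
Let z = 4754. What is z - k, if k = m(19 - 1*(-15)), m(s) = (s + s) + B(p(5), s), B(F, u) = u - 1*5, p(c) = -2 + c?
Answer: 4657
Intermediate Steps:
B(F, u) = -5 + u (B(F, u) = u - 5 = -5 + u)
m(s) = -5 + 3*s (m(s) = (s + s) + (-5 + s) = 2*s + (-5 + s) = -5 + 3*s)
k = 97 (k = -5 + 3*(19 - 1*(-15)) = -5 + 3*(19 + 15) = -5 + 3*34 = -5 + 102 = 97)
z - k = 4754 - 1*97 = 4754 - 97 = 4657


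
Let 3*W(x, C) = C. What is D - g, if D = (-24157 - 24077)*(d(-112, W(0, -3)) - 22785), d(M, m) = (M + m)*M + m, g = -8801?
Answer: 488619221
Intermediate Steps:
W(x, C) = C/3
d(M, m) = m + M*(M + m) (d(M, m) = M*(M + m) + m = m + M*(M + m))
D = 488610420 (D = (-24157 - 24077)*(((⅓)*(-3) + (-112)² - 112*(-3)/3) - 22785) = -48234*((-1 + 12544 - 112*(-1)) - 22785) = -48234*((-1 + 12544 + 112) - 22785) = -48234*(12655 - 22785) = -48234*(-10130) = 488610420)
D - g = 488610420 - 1*(-8801) = 488610420 + 8801 = 488619221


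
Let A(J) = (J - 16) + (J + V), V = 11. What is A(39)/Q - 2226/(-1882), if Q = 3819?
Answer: 4319240/3593679 ≈ 1.2019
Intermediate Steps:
A(J) = -5 + 2*J (A(J) = (J - 16) + (J + 11) = (-16 + J) + (11 + J) = -5 + 2*J)
A(39)/Q - 2226/(-1882) = (-5 + 2*39)/3819 - 2226/(-1882) = (-5 + 78)*(1/3819) - 2226*(-1/1882) = 73*(1/3819) + 1113/941 = 73/3819 + 1113/941 = 4319240/3593679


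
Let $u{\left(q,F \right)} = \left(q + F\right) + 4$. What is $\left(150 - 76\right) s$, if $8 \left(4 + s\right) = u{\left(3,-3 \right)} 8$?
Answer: $0$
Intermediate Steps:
$u{\left(q,F \right)} = 4 + F + q$ ($u{\left(q,F \right)} = \left(F + q\right) + 4 = 4 + F + q$)
$s = 0$ ($s = -4 + \frac{\left(4 - 3 + 3\right) 8}{8} = -4 + \frac{4 \cdot 8}{8} = -4 + \frac{1}{8} \cdot 32 = -4 + 4 = 0$)
$\left(150 - 76\right) s = \left(150 - 76\right) 0 = 74 \cdot 0 = 0$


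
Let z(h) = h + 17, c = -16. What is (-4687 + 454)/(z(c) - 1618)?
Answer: 1411/539 ≈ 2.6178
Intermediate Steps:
z(h) = 17 + h
(-4687 + 454)/(z(c) - 1618) = (-4687 + 454)/((17 - 16) - 1618) = -4233/(1 - 1618) = -4233/(-1617) = -4233*(-1/1617) = 1411/539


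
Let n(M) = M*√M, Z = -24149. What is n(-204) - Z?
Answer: 24149 - 408*I*√51 ≈ 24149.0 - 2913.7*I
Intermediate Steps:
n(M) = M^(3/2)
n(-204) - Z = (-204)^(3/2) - 1*(-24149) = -408*I*√51 + 24149 = 24149 - 408*I*√51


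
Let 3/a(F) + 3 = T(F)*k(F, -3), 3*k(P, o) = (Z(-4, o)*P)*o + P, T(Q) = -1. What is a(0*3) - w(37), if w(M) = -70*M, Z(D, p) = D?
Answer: 2589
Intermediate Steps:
k(P, o) = P/3 - 4*P*o/3 (k(P, o) = ((-4*P)*o + P)/3 = (-4*P*o + P)/3 = (P - 4*P*o)/3 = P/3 - 4*P*o/3)
a(F) = 3/(-3 - 13*F/3) (a(F) = 3/(-3 - F*(1 - 4*(-3))/3) = 3/(-3 - F*(1 + 12)/3) = 3/(-3 - F*13/3) = 3/(-3 - 13*F/3))
a(0*3) - w(37) = -9/(9 + 13*(0*3)) - (-70)*37 = -9/(9 + 13*0) - 1*(-2590) = -9/(9 + 0) + 2590 = -9/9 + 2590 = -9*⅑ + 2590 = -1 + 2590 = 2589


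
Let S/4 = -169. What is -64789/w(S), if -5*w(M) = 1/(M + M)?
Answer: -437973640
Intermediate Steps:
S = -676 (S = 4*(-169) = -676)
w(M) = -1/(10*M) (w(M) = -1/(5*(M + M)) = -1/(2*M)/5 = -1/(10*M))
-64789/w(S) = -64789/((-1/10/(-676))) = -64789/((-1/10*(-1/676))) = -64789/1/6760 = -64789*6760 = -437973640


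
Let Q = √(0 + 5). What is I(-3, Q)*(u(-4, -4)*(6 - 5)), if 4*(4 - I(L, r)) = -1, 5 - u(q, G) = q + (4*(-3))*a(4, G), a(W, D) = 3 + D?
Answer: -51/4 ≈ -12.750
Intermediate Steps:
Q = √5 ≈ 2.2361
u(q, G) = 41 - q + 12*G (u(q, G) = 5 - (q + (4*(-3))*(3 + G)) = 5 - (q - 12*(3 + G)) = 5 - (q + (-36 - 12*G)) = 5 - (-36 + q - 12*G) = 5 + (36 - q + 12*G) = 41 - q + 12*G)
I(L, r) = 17/4 (I(L, r) = 4 - ¼*(-1) = 4 + ¼ = 17/4)
I(-3, Q)*(u(-4, -4)*(6 - 5)) = 17*((41 - 1*(-4) + 12*(-4))*(6 - 5))/4 = 17*((41 + 4 - 48)*1)/4 = 17*(-3*1)/4 = (17/4)*(-3) = -51/4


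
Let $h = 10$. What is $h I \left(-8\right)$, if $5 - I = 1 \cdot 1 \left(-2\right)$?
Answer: $-560$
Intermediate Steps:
$I = 7$ ($I = 5 - 1 \cdot 1 \left(-2\right) = 5 - 1 \left(-2\right) = 5 - -2 = 5 + 2 = 7$)
$h I \left(-8\right) = 10 \cdot 7 \left(-8\right) = 70 \left(-8\right) = -560$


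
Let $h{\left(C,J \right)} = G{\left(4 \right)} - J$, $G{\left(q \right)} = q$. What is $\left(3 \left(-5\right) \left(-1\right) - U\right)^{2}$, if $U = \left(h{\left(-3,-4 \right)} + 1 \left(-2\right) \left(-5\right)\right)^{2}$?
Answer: $95481$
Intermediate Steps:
$h{\left(C,J \right)} = 4 - J$
$U = 324$ ($U = \left(\left(4 - -4\right) + 1 \left(-2\right) \left(-5\right)\right)^{2} = \left(\left(4 + 4\right) - -10\right)^{2} = \left(8 + 10\right)^{2} = 18^{2} = 324$)
$\left(3 \left(-5\right) \left(-1\right) - U\right)^{2} = \left(3 \left(-5\right) \left(-1\right) - 324\right)^{2} = \left(\left(-15\right) \left(-1\right) - 324\right)^{2} = \left(15 - 324\right)^{2} = \left(-309\right)^{2} = 95481$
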